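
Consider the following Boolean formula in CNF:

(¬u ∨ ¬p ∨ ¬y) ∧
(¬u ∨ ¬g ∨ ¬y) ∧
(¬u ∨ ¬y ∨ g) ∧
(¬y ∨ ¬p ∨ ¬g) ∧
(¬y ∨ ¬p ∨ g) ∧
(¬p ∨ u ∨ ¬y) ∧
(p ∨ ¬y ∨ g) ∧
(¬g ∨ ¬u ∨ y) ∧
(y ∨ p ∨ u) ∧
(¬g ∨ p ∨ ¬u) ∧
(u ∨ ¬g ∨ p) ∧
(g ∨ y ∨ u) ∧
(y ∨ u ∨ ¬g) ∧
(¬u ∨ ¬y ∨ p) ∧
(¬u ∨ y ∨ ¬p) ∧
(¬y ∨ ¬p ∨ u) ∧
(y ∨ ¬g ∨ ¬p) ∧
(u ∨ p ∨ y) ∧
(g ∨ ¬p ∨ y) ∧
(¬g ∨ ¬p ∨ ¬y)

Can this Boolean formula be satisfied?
Yes

Yes, the formula is satisfiable.

One satisfying assignment is: y=False, p=False, g=False, u=True

Verification: With this assignment, all 20 clauses evaluate to true.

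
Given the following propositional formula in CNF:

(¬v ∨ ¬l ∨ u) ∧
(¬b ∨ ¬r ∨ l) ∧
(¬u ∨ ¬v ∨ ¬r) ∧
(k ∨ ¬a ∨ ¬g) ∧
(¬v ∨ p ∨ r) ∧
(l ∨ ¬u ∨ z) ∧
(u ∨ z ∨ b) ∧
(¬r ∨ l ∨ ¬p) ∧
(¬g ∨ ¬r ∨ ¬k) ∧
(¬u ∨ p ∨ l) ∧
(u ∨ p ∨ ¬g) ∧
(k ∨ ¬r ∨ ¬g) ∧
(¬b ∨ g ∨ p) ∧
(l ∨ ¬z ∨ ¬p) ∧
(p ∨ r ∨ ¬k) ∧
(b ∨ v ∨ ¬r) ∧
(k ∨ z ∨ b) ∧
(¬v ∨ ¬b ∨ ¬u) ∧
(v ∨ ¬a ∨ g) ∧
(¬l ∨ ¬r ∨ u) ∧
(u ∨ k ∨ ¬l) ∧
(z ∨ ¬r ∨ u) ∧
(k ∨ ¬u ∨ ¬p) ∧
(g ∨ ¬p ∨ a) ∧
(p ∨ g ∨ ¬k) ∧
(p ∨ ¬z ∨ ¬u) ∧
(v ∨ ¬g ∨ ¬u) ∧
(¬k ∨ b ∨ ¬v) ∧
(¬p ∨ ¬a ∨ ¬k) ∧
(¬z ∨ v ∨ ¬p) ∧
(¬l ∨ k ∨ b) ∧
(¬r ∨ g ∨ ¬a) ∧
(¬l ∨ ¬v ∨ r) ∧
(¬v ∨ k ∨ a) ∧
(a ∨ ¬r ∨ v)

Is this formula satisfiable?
Yes

Yes, the formula is satisfiable.

One satisfying assignment is: l=False, b=True, a=True, z=False, u=False, g=False, r=False, k=False, v=True, p=True

Verification: With this assignment, all 35 clauses evaluate to true.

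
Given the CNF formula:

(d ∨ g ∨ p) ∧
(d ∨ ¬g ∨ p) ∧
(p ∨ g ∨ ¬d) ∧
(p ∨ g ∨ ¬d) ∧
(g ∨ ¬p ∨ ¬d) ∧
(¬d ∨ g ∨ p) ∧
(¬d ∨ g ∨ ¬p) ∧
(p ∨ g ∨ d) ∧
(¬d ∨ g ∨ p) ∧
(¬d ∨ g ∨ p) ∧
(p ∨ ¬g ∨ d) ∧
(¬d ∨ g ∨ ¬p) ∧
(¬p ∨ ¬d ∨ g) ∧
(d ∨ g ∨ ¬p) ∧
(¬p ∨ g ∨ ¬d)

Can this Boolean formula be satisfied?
Yes

Yes, the formula is satisfiable.

One satisfying assignment is: g=True, p=False, d=True

Verification: With this assignment, all 15 clauses evaluate to true.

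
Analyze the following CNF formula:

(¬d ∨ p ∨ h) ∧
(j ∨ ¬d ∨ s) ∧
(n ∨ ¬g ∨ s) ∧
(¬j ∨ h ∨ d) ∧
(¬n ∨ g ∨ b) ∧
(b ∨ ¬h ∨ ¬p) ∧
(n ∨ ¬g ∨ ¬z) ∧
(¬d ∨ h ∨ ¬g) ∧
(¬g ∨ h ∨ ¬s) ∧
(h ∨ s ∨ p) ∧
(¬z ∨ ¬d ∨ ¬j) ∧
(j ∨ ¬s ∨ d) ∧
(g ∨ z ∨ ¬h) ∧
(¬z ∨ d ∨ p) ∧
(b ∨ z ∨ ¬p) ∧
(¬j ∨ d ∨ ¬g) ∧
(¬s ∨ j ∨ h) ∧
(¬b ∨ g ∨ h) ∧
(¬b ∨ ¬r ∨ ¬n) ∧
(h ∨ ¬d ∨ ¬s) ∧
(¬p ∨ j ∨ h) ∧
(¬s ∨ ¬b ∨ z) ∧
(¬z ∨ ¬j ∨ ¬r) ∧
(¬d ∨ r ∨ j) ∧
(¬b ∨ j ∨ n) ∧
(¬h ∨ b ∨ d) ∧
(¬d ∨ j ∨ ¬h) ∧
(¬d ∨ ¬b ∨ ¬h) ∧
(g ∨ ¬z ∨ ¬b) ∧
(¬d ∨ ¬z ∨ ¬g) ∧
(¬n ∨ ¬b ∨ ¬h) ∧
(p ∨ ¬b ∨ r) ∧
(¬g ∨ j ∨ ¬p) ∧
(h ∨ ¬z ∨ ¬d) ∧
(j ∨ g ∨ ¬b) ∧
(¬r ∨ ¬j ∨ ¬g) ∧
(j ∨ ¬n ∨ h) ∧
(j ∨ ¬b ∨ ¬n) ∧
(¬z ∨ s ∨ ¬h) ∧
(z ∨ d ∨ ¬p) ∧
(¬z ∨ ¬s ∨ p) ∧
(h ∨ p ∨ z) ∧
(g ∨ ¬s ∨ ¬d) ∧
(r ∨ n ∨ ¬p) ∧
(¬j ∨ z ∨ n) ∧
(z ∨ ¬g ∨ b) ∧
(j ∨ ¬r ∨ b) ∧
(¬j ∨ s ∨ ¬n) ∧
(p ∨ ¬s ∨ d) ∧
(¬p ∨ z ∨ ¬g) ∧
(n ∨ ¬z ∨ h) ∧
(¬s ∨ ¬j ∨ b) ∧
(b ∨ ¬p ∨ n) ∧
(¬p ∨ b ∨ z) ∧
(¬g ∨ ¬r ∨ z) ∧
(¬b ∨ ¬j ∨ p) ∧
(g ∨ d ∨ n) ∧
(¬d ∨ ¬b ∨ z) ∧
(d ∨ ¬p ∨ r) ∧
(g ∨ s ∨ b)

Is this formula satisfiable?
No

No, the formula is not satisfiable.

No assignment of truth values to the variables can make all 60 clauses true simultaneously.

The formula is UNSAT (unsatisfiable).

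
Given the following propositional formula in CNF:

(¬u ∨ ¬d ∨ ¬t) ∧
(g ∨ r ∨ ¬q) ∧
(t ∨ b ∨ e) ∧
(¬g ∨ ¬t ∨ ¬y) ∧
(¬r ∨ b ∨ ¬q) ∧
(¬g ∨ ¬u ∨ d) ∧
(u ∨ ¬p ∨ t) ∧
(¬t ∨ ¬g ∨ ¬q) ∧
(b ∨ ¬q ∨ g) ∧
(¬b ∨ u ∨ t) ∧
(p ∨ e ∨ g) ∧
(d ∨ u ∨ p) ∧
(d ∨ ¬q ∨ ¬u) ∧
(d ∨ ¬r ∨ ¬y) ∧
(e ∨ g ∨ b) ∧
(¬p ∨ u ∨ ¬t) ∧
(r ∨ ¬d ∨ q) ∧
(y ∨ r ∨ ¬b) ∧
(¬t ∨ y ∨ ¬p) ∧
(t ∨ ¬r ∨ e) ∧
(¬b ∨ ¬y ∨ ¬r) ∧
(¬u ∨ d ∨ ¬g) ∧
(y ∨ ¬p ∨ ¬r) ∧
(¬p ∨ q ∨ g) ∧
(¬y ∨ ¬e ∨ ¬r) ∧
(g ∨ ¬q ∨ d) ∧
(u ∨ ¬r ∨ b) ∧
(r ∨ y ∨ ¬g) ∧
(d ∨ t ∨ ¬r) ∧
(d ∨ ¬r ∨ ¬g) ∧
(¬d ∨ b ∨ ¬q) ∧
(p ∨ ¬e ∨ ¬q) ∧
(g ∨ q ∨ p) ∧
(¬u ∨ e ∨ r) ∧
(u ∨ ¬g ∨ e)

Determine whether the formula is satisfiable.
Yes

Yes, the formula is satisfiable.

One satisfying assignment is: d=True, b=True, u=True, r=False, q=True, g=True, y=True, t=False, e=True, p=True

Verification: With this assignment, all 35 clauses evaluate to true.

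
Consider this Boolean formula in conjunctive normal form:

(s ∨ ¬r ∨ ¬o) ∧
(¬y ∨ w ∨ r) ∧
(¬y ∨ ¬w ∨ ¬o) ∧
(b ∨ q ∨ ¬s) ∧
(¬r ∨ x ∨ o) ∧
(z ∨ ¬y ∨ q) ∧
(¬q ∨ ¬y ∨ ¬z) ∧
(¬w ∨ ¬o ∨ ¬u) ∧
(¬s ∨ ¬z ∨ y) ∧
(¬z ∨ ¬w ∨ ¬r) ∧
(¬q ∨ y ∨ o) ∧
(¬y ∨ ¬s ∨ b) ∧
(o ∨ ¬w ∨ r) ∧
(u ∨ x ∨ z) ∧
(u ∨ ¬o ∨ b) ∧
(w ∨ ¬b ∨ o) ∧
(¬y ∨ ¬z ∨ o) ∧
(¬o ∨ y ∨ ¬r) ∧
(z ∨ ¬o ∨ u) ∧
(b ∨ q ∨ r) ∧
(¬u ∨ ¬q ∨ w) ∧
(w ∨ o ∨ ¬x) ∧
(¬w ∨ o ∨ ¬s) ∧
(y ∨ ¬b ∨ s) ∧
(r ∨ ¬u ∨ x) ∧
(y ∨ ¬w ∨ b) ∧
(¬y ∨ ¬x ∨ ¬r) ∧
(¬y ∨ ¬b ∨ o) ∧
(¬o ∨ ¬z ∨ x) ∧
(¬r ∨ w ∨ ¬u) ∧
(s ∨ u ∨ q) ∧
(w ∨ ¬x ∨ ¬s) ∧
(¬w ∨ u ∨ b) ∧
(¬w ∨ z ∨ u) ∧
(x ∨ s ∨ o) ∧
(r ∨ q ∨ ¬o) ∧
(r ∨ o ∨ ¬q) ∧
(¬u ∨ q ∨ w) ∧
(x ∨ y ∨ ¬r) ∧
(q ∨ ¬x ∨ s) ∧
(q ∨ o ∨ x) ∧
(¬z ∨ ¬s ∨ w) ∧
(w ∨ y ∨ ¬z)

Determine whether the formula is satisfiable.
No

No, the formula is not satisfiable.

No assignment of truth values to the variables can make all 43 clauses true simultaneously.

The formula is UNSAT (unsatisfiable).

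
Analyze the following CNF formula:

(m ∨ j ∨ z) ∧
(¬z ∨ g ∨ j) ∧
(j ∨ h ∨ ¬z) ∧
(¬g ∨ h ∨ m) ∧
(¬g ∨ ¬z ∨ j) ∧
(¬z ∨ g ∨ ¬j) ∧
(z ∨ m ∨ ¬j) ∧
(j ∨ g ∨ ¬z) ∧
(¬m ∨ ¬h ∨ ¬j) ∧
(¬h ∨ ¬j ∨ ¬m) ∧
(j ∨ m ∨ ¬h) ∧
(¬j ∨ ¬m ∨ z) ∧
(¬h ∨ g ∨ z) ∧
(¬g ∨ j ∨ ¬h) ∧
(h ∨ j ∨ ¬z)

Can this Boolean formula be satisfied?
Yes

Yes, the formula is satisfiable.

One satisfying assignment is: m=True, h=False, z=False, g=False, j=False

Verification: With this assignment, all 15 clauses evaluate to true.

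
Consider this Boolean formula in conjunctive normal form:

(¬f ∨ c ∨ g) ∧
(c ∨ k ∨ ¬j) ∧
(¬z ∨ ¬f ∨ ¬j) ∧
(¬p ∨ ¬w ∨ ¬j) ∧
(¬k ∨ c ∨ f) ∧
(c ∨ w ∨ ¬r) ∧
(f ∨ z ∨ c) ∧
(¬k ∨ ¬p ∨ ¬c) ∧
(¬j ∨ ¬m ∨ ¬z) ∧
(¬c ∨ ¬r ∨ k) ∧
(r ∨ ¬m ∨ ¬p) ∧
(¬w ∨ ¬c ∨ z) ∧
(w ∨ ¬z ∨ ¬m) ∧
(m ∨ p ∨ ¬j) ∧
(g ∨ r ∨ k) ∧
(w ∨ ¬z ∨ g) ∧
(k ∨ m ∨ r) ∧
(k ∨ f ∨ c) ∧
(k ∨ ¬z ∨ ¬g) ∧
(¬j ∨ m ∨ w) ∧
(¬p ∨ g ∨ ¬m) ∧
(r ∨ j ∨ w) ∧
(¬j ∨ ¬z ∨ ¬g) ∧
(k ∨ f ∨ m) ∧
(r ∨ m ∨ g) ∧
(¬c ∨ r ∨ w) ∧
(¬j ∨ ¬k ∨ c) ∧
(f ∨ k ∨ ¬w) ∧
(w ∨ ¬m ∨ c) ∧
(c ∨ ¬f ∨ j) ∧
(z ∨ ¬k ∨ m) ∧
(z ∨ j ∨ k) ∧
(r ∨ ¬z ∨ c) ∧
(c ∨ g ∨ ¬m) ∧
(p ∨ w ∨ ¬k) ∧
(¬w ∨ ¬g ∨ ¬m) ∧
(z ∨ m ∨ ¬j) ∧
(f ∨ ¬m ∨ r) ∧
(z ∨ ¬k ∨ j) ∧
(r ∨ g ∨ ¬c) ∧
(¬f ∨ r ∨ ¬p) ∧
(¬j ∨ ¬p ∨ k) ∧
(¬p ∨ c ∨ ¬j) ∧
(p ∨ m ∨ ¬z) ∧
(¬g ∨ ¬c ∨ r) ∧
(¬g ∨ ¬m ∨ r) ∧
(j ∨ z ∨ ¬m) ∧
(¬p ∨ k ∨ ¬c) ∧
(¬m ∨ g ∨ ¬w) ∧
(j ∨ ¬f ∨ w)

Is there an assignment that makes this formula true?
No

No, the formula is not satisfiable.

No assignment of truth values to the variables can make all 50 clauses true simultaneously.

The formula is UNSAT (unsatisfiable).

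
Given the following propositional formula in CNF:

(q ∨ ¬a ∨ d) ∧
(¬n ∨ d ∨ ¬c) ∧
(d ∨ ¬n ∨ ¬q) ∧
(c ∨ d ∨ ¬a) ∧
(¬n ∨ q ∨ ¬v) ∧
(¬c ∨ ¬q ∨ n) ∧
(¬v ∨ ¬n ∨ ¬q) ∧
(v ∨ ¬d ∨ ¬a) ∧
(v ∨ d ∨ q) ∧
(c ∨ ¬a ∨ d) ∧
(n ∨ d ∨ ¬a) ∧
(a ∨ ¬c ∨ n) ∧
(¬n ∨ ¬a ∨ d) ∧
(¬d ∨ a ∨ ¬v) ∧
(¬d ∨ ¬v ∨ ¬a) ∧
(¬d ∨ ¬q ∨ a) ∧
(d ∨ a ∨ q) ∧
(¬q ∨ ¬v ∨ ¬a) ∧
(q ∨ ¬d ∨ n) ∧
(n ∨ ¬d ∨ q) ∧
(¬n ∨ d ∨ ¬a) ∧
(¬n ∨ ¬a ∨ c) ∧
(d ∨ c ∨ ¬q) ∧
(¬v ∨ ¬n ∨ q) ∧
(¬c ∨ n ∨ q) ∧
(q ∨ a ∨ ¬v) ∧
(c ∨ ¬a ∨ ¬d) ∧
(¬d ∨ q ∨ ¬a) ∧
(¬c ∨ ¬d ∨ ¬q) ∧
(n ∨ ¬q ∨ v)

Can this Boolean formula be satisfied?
Yes

Yes, the formula is satisfiable.

One satisfying assignment is: a=False, d=True, v=False, c=False, q=False, n=True

Verification: With this assignment, all 30 clauses evaluate to true.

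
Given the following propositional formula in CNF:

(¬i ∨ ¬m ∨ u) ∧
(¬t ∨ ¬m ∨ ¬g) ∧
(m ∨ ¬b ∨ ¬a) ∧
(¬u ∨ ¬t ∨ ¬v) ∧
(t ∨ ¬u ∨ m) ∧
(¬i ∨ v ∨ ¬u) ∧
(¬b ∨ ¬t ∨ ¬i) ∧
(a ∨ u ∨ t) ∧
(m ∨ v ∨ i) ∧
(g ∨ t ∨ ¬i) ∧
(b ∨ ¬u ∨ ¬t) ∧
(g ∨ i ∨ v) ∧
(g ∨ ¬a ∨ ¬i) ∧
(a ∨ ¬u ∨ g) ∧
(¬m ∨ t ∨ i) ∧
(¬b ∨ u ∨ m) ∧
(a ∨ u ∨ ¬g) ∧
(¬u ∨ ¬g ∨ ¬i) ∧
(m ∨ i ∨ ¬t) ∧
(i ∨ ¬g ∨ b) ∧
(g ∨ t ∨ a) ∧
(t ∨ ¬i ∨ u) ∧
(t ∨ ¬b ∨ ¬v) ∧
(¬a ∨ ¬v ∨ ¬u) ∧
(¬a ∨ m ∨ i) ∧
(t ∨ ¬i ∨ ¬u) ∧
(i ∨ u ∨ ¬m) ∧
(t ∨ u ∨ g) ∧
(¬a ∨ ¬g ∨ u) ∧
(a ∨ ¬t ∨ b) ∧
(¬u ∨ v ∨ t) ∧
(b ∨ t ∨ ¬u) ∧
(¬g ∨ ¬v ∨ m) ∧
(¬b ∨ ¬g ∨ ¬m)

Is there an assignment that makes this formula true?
No

No, the formula is not satisfiable.

No assignment of truth values to the variables can make all 34 clauses true simultaneously.

The formula is UNSAT (unsatisfiable).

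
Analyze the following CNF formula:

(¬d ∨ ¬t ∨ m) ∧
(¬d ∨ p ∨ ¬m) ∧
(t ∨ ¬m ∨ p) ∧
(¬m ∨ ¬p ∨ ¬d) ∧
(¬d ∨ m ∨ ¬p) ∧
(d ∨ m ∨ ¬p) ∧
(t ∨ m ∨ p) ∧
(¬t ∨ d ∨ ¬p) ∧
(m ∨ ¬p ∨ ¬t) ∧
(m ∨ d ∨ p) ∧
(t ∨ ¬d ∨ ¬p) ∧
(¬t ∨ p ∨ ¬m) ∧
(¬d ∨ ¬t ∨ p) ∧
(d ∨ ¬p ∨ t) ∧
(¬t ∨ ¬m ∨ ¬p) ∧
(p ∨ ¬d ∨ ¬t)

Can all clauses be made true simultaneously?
No

No, the formula is not satisfiable.

No assignment of truth values to the variables can make all 16 clauses true simultaneously.

The formula is UNSAT (unsatisfiable).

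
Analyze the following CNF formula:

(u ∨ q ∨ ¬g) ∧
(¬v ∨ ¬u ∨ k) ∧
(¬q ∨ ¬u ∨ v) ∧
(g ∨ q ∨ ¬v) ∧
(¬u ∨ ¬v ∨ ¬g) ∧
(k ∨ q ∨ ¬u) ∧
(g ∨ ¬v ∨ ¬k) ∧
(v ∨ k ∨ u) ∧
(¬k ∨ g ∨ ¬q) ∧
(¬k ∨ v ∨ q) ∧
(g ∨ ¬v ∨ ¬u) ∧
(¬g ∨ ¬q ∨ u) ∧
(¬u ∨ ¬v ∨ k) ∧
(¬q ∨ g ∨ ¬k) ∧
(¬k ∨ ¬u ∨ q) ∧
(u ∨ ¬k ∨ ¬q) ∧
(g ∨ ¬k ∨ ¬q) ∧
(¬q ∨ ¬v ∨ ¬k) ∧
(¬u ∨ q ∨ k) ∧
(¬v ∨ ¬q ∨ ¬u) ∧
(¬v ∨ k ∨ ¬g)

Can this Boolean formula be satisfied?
Yes

Yes, the formula is satisfiable.

One satisfying assignment is: k=False, v=True, g=False, q=True, u=False

Verification: With this assignment, all 21 clauses evaluate to true.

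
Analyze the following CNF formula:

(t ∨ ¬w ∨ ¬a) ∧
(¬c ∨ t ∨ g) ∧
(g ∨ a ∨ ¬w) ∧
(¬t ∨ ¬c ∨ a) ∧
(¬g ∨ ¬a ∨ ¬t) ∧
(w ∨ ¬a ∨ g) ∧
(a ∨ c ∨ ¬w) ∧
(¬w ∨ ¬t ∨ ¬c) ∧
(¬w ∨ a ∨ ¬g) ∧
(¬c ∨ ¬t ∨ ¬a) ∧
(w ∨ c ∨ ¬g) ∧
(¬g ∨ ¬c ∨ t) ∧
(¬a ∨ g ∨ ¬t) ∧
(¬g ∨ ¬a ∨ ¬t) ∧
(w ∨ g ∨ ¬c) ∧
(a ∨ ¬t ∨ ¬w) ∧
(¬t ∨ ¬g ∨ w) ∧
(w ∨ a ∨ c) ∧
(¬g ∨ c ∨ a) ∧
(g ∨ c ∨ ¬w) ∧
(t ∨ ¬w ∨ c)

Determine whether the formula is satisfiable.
No

No, the formula is not satisfiable.

No assignment of truth values to the variables can make all 21 clauses true simultaneously.

The formula is UNSAT (unsatisfiable).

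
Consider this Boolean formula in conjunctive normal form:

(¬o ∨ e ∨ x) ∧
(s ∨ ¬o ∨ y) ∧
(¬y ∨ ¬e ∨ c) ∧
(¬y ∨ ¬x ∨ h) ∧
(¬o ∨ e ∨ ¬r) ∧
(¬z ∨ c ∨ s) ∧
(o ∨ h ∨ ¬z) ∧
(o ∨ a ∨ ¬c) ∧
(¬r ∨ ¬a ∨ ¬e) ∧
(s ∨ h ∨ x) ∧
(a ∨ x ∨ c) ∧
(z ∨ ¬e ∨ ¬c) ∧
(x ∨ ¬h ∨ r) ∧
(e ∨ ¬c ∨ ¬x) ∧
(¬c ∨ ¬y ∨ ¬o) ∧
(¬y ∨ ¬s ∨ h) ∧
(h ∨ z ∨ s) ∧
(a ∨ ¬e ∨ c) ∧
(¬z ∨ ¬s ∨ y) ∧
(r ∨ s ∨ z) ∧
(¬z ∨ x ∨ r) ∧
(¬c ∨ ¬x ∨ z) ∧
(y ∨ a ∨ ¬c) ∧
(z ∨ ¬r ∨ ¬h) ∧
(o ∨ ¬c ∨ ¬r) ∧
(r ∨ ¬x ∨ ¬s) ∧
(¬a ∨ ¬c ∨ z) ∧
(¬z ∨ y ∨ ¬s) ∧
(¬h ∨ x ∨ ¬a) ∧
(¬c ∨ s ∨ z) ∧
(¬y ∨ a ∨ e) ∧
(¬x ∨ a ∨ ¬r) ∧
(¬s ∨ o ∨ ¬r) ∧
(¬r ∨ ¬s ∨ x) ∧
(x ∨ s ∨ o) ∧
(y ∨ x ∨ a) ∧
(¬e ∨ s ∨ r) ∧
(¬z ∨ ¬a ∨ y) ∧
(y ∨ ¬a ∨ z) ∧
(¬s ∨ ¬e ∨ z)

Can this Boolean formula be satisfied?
No

No, the formula is not satisfiable.

No assignment of truth values to the variables can make all 40 clauses true simultaneously.

The formula is UNSAT (unsatisfiable).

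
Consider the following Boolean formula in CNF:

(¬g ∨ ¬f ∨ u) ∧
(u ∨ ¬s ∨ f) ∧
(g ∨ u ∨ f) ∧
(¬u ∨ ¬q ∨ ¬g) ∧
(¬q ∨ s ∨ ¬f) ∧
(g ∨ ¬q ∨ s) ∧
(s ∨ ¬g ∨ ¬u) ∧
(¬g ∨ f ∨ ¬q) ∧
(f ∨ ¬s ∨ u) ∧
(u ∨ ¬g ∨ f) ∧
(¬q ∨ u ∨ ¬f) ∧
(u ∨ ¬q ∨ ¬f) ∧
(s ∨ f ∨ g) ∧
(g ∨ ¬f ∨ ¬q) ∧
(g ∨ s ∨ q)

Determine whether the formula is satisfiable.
Yes

Yes, the formula is satisfiable.

One satisfying assignment is: u=True, g=False, s=True, f=False, q=False

Verification: With this assignment, all 15 clauses evaluate to true.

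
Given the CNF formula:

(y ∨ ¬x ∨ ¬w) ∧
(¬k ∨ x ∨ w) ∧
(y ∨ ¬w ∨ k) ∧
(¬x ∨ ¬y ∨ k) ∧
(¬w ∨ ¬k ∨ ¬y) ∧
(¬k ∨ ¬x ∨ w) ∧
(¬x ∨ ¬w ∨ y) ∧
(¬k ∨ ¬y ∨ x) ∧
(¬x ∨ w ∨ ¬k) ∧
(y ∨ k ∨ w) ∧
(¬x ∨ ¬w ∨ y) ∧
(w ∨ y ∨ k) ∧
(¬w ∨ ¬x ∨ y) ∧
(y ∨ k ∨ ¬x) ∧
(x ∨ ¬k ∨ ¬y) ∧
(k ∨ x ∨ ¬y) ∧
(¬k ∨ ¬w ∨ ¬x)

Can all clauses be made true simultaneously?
Yes

Yes, the formula is satisfiable.

One satisfying assignment is: x=False, w=True, y=False, k=True

Verification: With this assignment, all 17 clauses evaluate to true.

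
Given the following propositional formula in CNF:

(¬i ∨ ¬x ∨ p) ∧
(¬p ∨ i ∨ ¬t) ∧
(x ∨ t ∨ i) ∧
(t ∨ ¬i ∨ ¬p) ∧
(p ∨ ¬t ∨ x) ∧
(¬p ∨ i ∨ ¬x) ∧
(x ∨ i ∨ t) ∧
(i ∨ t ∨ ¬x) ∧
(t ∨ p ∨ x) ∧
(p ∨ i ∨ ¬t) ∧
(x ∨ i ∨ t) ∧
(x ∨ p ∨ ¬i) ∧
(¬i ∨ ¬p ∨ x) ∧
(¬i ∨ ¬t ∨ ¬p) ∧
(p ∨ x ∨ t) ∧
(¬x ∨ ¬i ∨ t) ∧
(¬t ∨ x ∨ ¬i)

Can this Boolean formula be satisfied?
No

No, the formula is not satisfiable.

No assignment of truth values to the variables can make all 17 clauses true simultaneously.

The formula is UNSAT (unsatisfiable).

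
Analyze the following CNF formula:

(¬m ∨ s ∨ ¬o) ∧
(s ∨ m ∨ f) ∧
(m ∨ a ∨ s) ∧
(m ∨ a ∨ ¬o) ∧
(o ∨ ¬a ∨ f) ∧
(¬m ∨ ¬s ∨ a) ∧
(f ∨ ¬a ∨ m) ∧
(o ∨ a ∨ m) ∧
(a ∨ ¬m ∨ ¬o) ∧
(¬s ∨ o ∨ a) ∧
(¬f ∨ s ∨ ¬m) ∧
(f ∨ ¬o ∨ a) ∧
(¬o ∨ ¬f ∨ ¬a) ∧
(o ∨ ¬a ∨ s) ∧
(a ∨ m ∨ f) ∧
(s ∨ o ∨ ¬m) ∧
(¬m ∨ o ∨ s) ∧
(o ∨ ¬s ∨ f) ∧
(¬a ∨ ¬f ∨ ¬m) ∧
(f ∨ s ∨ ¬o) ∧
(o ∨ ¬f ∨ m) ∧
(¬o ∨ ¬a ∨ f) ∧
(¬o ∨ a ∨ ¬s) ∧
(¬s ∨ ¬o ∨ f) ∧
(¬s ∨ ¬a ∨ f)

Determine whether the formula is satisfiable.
No

No, the formula is not satisfiable.

No assignment of truth values to the variables can make all 25 clauses true simultaneously.

The formula is UNSAT (unsatisfiable).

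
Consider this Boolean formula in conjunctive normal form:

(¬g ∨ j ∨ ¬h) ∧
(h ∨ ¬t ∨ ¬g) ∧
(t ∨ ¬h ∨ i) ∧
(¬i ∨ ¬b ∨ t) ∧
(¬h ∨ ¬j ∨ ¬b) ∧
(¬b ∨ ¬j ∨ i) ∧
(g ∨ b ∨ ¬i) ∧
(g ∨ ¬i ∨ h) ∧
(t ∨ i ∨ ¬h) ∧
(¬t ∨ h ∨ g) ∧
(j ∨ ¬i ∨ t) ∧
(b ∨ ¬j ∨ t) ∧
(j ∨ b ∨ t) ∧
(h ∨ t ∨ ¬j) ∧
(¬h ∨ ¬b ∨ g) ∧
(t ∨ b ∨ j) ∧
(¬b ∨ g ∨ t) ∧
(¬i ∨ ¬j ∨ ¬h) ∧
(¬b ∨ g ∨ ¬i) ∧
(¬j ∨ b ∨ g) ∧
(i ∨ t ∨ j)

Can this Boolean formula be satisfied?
Yes

Yes, the formula is satisfiable.

One satisfying assignment is: h=True, j=True, t=True, g=True, b=False, i=False

Verification: With this assignment, all 21 clauses evaluate to true.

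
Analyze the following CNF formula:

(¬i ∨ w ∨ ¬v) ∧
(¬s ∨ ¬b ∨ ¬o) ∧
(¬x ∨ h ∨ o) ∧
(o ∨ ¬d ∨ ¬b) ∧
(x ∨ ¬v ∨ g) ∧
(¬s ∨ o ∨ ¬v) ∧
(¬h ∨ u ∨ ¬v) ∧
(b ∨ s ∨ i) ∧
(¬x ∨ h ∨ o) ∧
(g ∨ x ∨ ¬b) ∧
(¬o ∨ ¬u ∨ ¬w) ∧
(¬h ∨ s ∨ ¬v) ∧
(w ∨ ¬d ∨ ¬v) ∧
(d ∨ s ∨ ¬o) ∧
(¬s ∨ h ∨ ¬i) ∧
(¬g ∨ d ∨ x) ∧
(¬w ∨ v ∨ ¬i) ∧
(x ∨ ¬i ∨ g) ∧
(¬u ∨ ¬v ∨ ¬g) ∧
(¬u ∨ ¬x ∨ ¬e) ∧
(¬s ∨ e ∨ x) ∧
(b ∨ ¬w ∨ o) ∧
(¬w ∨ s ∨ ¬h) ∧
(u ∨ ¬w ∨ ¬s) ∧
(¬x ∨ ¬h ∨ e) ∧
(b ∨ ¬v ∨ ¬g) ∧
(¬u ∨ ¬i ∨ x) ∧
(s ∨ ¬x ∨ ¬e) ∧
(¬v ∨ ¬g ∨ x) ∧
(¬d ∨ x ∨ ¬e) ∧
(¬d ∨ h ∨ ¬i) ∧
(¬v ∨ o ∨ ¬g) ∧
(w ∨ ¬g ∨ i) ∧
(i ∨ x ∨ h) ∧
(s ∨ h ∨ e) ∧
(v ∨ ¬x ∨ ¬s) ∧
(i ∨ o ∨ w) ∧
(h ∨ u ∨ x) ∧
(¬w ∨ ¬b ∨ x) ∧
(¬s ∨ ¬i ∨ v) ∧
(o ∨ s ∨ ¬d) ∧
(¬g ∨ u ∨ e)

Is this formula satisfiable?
Yes

Yes, the formula is satisfiable.

One satisfying assignment is: w=False, h=False, u=False, x=True, d=False, v=True, s=True, b=False, o=True, i=False, e=False, g=False

Verification: With this assignment, all 42 clauses evaluate to true.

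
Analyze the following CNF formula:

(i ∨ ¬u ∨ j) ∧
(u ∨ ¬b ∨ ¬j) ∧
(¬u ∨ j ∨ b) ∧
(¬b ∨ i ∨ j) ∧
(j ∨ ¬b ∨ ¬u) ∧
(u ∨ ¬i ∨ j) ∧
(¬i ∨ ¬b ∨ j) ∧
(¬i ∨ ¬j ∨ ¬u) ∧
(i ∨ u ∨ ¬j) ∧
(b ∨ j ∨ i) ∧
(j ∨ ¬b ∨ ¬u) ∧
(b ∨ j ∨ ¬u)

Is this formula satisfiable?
Yes

Yes, the formula is satisfiable.

One satisfying assignment is: i=False, u=True, b=False, j=True

Verification: With this assignment, all 12 clauses evaluate to true.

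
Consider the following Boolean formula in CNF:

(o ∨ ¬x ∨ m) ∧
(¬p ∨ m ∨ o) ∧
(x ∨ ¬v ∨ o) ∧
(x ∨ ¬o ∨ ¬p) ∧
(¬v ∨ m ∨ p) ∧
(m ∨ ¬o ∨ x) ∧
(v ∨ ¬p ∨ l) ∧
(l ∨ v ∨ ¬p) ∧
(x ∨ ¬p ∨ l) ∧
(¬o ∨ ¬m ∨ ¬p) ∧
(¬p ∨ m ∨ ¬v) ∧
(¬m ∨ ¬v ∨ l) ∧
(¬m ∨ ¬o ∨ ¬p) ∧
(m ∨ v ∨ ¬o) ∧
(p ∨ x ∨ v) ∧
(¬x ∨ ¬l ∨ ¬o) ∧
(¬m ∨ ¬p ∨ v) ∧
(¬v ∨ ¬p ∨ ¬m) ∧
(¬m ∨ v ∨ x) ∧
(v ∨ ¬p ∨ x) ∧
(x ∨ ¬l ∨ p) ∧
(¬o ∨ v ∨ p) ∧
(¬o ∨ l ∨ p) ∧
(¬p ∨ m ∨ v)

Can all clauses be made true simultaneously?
Yes

Yes, the formula is satisfiable.

One satisfying assignment is: v=False, p=False, o=False, m=True, l=False, x=True

Verification: With this assignment, all 24 clauses evaluate to true.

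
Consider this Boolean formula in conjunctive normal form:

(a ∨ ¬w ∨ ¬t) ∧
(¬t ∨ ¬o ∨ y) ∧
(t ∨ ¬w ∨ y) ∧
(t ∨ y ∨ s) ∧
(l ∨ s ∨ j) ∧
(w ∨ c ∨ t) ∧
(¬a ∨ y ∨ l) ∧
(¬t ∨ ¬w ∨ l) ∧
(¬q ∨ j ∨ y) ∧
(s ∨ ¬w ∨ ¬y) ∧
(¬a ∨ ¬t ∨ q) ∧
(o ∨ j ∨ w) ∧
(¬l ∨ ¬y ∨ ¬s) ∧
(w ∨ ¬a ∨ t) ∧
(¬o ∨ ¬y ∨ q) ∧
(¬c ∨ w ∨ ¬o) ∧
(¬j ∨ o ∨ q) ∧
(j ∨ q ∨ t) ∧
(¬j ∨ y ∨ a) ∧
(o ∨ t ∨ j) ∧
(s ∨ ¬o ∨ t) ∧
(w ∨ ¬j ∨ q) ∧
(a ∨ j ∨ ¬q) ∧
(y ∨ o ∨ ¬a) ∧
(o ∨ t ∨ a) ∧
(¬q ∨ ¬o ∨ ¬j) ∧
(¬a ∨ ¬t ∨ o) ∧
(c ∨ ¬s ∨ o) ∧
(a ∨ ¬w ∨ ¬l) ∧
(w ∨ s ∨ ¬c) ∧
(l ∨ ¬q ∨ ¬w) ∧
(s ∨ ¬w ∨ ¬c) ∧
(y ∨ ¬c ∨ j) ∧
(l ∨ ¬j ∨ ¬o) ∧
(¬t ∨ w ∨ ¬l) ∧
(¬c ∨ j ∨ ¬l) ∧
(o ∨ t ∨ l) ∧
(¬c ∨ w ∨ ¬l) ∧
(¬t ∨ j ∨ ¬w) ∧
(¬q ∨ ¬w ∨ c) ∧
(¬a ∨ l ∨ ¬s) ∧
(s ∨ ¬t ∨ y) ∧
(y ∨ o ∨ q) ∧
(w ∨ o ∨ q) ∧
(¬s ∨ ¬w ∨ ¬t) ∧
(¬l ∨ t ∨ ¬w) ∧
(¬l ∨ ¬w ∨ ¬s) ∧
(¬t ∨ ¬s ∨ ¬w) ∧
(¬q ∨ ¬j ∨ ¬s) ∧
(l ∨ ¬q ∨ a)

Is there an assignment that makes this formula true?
No

No, the formula is not satisfiable.

No assignment of truth values to the variables can make all 50 clauses true simultaneously.

The formula is UNSAT (unsatisfiable).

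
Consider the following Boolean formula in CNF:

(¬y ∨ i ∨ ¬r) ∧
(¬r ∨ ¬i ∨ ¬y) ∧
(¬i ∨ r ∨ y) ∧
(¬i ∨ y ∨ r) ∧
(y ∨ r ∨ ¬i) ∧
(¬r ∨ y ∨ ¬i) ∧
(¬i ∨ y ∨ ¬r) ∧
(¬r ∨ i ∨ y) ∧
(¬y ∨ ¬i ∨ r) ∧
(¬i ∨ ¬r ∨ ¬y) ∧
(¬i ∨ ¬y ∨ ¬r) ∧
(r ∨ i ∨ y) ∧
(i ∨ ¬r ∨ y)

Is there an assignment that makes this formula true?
Yes

Yes, the formula is satisfiable.

One satisfying assignment is: i=False, y=True, r=False

Verification: With this assignment, all 13 clauses evaluate to true.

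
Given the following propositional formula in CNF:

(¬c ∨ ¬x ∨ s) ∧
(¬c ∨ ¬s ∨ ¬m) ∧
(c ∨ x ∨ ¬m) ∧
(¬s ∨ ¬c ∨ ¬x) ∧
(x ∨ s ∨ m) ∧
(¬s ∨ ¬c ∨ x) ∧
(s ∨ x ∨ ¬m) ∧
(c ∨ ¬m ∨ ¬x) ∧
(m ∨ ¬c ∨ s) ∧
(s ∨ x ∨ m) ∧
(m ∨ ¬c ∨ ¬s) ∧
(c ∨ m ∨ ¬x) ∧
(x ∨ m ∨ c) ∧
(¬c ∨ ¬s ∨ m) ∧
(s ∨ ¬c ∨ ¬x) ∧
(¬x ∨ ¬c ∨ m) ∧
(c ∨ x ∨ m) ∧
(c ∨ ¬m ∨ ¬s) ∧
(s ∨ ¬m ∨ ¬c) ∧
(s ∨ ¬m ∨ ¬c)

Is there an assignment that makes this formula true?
No

No, the formula is not satisfiable.

No assignment of truth values to the variables can make all 20 clauses true simultaneously.

The formula is UNSAT (unsatisfiable).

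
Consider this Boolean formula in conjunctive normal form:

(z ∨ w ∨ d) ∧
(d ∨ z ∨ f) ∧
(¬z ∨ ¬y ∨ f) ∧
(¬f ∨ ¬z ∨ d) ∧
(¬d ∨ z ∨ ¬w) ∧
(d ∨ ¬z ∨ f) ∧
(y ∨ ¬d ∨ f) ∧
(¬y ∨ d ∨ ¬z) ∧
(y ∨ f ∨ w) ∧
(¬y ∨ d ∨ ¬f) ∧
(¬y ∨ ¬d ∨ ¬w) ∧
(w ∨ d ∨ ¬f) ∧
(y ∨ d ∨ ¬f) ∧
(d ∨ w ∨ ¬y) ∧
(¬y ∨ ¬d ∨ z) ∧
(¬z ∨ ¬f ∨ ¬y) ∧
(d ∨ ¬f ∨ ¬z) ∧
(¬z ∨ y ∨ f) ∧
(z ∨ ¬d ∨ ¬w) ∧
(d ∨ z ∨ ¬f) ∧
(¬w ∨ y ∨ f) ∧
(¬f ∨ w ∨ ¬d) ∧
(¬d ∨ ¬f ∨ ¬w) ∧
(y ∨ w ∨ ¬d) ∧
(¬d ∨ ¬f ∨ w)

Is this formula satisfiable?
No

No, the formula is not satisfiable.

No assignment of truth values to the variables can make all 25 clauses true simultaneously.

The formula is UNSAT (unsatisfiable).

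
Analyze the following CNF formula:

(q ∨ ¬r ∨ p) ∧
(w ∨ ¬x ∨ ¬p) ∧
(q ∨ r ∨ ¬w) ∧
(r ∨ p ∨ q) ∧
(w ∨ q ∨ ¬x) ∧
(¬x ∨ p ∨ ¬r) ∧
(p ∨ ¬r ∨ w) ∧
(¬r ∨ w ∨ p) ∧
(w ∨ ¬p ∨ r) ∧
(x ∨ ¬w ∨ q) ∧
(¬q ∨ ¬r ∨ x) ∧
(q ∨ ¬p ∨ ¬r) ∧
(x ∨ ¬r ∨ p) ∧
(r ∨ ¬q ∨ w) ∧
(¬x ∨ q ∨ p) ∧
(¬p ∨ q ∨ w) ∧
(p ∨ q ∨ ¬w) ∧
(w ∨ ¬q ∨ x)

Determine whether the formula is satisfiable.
Yes

Yes, the formula is satisfiable.

One satisfying assignment is: x=False, p=True, w=True, r=False, q=True

Verification: With this assignment, all 18 clauses evaluate to true.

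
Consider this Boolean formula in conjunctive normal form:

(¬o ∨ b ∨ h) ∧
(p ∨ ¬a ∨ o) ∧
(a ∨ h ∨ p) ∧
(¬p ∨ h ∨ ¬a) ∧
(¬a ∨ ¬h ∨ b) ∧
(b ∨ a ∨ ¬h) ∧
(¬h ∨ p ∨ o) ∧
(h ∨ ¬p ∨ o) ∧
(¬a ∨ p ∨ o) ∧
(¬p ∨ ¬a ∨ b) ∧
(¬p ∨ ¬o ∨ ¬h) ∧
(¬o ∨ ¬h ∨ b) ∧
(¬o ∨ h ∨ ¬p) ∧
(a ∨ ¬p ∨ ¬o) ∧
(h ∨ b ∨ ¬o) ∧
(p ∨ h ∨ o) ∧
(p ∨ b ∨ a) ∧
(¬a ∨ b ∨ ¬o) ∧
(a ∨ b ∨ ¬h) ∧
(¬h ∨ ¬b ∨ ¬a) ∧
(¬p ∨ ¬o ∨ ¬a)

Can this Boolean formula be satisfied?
Yes

Yes, the formula is satisfiable.

One satisfying assignment is: h=False, b=True, a=True, o=True, p=False

Verification: With this assignment, all 21 clauses evaluate to true.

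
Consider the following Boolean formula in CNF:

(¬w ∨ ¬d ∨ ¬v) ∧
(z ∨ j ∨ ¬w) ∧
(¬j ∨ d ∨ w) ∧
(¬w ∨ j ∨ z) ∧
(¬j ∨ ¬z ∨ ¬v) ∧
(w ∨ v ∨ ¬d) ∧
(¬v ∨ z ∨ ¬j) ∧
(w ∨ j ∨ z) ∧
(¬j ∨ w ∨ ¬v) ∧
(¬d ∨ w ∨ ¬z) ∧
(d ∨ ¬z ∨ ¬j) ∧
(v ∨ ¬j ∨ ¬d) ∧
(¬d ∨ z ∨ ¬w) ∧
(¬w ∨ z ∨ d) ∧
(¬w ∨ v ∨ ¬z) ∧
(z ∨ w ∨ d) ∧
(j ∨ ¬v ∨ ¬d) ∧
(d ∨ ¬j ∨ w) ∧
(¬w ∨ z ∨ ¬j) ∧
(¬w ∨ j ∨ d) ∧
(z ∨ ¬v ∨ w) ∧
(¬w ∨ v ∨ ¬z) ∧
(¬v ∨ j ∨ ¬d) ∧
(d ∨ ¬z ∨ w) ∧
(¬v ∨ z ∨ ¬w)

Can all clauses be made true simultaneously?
No

No, the formula is not satisfiable.

No assignment of truth values to the variables can make all 25 clauses true simultaneously.

The formula is UNSAT (unsatisfiable).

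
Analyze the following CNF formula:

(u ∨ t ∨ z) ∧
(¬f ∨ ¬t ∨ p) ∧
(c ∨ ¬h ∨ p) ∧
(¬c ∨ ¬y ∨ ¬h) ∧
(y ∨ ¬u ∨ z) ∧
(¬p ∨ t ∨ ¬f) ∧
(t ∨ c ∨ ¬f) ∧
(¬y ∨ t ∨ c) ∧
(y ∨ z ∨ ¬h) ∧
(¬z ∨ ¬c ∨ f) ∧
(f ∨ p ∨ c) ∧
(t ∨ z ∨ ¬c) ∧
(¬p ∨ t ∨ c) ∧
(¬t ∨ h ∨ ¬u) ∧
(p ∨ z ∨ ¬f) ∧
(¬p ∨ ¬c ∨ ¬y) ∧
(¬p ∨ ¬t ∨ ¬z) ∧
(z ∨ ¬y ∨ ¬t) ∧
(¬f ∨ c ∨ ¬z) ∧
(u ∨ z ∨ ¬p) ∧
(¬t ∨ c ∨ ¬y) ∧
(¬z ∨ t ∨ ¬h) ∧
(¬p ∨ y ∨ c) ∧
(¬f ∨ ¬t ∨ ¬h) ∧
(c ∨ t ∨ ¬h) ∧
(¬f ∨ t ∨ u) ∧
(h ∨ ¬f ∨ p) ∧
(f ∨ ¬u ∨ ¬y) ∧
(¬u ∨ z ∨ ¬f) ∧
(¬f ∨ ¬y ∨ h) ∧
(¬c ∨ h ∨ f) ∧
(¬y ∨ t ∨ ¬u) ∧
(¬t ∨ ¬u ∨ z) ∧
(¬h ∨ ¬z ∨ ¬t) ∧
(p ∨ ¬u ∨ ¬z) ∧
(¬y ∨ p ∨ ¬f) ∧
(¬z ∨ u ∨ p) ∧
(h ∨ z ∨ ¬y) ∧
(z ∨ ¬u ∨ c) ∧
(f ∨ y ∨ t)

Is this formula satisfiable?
No

No, the formula is not satisfiable.

No assignment of truth values to the variables can make all 40 clauses true simultaneously.

The formula is UNSAT (unsatisfiable).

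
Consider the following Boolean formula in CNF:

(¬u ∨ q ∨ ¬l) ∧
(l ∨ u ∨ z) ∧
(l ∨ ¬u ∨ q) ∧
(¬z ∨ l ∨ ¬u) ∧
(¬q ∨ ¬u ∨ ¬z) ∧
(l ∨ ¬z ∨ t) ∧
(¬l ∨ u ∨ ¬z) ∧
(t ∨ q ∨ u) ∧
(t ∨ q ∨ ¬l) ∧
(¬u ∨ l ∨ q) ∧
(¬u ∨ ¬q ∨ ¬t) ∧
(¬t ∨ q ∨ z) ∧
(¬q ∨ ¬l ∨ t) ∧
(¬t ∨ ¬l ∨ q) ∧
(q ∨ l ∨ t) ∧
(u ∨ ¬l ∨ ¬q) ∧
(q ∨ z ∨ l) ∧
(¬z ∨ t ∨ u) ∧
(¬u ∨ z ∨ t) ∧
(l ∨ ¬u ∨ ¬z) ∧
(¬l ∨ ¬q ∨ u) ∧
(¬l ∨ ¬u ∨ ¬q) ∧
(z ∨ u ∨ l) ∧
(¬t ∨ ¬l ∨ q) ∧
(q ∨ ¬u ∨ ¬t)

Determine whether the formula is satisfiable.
Yes

Yes, the formula is satisfiable.

One satisfying assignment is: u=False, t=True, q=False, z=True, l=False

Verification: With this assignment, all 25 clauses evaluate to true.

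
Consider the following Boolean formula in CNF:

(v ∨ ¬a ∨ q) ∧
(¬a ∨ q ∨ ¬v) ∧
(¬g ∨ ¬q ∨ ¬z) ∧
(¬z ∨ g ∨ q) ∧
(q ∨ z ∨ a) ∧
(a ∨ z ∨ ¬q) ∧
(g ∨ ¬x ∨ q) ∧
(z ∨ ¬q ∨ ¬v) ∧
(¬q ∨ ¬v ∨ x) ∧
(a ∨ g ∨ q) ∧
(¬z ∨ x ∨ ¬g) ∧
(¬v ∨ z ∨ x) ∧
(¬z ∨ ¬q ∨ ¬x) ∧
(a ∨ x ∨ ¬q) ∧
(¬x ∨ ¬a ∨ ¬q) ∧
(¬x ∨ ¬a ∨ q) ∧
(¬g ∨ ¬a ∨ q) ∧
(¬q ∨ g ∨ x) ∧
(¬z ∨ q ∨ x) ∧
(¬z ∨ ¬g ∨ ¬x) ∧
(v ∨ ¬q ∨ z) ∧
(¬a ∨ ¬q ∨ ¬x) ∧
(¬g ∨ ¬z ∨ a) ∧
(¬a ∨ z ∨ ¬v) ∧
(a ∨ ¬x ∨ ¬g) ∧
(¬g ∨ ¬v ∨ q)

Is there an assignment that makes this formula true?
No

No, the formula is not satisfiable.

No assignment of truth values to the variables can make all 26 clauses true simultaneously.

The formula is UNSAT (unsatisfiable).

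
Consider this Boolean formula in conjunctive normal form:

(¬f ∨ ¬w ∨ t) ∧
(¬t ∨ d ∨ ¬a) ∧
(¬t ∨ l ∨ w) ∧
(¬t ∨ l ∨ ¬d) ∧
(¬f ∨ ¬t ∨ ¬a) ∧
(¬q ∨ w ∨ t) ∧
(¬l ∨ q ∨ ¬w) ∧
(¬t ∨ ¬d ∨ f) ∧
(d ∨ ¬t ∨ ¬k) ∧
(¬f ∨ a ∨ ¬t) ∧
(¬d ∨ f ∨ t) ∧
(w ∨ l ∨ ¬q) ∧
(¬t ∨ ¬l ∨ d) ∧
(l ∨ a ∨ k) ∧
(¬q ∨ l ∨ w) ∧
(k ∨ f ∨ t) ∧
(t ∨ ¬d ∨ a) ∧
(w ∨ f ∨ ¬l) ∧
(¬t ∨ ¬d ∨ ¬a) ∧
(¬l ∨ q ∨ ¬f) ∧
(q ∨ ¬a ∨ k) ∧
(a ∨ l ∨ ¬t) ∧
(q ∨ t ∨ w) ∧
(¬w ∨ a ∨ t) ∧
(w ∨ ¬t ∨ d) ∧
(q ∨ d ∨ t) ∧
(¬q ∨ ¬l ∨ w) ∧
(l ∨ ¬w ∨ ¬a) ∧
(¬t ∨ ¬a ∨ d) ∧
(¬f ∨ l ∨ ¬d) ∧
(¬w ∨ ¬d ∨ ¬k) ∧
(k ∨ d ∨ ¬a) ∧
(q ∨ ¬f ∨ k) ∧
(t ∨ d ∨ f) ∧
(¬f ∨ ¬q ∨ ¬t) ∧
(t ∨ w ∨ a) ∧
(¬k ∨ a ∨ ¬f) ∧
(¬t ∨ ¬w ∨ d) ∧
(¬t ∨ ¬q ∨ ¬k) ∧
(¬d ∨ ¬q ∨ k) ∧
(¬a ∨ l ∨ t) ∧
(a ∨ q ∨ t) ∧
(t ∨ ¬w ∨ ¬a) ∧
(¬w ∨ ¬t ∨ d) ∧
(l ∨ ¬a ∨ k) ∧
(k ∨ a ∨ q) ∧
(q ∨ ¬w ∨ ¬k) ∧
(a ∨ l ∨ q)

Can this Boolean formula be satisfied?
No

No, the formula is not satisfiable.

No assignment of truth values to the variables can make all 48 clauses true simultaneously.

The formula is UNSAT (unsatisfiable).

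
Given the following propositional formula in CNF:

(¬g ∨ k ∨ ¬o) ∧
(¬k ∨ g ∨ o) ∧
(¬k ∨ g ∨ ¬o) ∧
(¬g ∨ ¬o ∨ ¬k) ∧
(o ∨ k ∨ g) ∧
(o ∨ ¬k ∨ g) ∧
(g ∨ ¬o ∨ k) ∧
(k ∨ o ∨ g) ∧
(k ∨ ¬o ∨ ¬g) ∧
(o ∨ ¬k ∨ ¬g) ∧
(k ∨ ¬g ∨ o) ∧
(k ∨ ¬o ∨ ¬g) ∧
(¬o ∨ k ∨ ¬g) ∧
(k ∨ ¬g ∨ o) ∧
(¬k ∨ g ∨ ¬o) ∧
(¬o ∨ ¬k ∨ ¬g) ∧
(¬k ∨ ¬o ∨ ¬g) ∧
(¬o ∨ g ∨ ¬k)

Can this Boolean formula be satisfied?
No

No, the formula is not satisfiable.

No assignment of truth values to the variables can make all 18 clauses true simultaneously.

The formula is UNSAT (unsatisfiable).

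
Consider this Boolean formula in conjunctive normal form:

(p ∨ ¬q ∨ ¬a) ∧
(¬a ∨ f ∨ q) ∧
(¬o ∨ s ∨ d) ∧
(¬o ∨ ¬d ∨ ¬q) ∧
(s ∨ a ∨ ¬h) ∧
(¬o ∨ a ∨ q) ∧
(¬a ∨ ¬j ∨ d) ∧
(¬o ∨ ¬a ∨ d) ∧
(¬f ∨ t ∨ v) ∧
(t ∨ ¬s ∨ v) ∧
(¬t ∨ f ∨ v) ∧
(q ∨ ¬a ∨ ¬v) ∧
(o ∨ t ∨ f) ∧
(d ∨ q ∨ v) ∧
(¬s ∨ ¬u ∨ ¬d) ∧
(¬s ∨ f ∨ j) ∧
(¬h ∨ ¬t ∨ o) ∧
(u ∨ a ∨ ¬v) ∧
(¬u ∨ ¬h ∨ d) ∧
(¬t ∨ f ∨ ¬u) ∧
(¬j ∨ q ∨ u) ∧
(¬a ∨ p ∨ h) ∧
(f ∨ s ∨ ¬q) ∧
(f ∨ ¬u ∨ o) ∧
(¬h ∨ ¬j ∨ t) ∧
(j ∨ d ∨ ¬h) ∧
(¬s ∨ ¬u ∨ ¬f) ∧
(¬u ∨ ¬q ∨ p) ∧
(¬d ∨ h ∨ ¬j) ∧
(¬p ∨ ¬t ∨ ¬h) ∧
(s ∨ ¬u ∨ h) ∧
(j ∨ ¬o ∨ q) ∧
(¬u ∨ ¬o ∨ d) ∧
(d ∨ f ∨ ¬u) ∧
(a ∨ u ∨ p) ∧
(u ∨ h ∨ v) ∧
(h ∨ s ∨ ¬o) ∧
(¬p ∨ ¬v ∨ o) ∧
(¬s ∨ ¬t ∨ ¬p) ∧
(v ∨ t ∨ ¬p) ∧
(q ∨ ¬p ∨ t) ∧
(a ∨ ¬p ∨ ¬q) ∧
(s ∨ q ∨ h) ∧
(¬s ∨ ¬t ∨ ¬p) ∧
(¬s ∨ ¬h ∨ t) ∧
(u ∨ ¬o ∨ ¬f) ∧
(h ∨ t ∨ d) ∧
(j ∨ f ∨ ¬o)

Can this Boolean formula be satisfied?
Yes

Yes, the formula is satisfiable.

One satisfying assignment is: a=True, d=True, h=True, s=False, o=True, v=False, u=True, p=False, q=False, t=True, j=True, f=True

Verification: With this assignment, all 48 clauses evaluate to true.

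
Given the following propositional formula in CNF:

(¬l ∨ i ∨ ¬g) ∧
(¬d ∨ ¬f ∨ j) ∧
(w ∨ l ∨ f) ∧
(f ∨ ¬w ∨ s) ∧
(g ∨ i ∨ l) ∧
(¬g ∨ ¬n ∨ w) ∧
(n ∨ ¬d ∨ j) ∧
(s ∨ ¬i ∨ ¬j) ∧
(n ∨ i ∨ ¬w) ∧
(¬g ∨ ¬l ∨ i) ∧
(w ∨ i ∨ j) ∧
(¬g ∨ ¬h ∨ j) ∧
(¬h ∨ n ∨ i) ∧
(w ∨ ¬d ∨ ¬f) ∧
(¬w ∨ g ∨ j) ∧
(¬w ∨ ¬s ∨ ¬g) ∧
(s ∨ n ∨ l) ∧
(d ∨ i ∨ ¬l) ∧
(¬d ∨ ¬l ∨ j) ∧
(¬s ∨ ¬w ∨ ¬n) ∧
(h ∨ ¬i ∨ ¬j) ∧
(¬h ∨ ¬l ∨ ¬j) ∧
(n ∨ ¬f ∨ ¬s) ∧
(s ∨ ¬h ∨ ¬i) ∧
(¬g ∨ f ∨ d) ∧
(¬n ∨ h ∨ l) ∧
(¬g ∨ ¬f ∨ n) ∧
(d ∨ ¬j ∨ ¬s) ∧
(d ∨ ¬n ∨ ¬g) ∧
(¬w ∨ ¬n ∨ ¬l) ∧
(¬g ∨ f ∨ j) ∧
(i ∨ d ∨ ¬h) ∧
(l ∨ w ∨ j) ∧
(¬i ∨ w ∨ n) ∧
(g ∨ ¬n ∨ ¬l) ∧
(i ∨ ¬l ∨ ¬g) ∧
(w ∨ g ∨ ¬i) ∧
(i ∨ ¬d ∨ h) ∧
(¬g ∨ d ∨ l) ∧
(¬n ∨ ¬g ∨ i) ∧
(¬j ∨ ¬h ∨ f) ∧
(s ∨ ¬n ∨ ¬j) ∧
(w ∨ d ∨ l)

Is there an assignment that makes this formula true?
No

No, the formula is not satisfiable.

No assignment of truth values to the variables can make all 43 clauses true simultaneously.

The formula is UNSAT (unsatisfiable).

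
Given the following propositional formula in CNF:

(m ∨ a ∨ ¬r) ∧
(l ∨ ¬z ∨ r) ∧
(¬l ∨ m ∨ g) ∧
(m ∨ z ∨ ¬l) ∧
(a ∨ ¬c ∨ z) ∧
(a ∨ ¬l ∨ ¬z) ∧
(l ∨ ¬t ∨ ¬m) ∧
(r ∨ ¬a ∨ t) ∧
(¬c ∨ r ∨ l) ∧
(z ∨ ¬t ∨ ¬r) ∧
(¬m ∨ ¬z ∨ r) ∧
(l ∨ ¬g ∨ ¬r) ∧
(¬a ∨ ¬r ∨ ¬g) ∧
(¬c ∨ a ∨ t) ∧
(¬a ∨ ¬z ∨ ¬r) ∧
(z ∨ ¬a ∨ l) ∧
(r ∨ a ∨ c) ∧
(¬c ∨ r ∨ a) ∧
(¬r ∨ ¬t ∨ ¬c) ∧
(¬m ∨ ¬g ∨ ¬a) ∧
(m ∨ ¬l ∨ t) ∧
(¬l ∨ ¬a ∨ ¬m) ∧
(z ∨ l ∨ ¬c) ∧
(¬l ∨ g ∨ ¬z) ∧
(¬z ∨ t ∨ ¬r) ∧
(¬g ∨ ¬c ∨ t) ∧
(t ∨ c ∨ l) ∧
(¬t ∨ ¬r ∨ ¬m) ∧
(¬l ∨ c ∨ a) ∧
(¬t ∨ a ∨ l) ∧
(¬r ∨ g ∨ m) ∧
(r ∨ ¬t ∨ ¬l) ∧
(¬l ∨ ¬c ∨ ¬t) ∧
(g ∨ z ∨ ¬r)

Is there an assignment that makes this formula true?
No

No, the formula is not satisfiable.

No assignment of truth values to the variables can make all 34 clauses true simultaneously.

The formula is UNSAT (unsatisfiable).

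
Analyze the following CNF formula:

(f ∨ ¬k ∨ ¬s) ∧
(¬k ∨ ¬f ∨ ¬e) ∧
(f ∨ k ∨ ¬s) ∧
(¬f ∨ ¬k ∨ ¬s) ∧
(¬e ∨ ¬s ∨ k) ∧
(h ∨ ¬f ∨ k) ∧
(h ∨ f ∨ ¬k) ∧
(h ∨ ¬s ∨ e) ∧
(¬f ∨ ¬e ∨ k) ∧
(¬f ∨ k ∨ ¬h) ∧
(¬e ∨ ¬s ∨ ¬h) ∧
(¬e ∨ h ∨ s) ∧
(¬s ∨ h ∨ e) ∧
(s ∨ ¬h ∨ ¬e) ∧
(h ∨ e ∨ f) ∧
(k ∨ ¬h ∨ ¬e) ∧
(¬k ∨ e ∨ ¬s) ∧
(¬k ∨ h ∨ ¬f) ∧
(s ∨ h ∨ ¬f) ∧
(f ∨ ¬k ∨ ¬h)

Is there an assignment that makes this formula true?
Yes

Yes, the formula is satisfiable.

One satisfying assignment is: s=False, e=False, k=False, h=True, f=False

Verification: With this assignment, all 20 clauses evaluate to true.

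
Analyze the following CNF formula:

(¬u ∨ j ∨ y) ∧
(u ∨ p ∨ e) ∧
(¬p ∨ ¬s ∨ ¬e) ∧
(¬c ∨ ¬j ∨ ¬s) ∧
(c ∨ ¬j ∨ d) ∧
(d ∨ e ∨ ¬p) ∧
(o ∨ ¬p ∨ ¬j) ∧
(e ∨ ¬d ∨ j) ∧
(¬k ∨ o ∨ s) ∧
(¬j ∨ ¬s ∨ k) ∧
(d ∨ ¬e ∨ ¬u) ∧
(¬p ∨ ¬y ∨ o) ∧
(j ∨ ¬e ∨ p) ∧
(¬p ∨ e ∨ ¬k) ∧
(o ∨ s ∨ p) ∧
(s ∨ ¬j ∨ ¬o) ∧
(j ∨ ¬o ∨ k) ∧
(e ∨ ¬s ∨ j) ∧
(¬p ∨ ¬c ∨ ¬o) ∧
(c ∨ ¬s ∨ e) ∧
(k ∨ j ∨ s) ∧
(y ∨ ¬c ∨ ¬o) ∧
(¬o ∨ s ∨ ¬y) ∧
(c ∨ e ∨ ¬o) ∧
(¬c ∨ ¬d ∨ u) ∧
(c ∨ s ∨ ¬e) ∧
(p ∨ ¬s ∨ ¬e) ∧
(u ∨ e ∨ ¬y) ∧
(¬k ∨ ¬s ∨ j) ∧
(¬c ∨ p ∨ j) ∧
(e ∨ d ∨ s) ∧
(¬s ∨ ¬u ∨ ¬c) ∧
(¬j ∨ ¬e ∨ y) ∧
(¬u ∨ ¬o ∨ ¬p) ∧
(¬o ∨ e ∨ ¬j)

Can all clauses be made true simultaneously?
No

No, the formula is not satisfiable.

No assignment of truth values to the variables can make all 35 clauses true simultaneously.

The formula is UNSAT (unsatisfiable).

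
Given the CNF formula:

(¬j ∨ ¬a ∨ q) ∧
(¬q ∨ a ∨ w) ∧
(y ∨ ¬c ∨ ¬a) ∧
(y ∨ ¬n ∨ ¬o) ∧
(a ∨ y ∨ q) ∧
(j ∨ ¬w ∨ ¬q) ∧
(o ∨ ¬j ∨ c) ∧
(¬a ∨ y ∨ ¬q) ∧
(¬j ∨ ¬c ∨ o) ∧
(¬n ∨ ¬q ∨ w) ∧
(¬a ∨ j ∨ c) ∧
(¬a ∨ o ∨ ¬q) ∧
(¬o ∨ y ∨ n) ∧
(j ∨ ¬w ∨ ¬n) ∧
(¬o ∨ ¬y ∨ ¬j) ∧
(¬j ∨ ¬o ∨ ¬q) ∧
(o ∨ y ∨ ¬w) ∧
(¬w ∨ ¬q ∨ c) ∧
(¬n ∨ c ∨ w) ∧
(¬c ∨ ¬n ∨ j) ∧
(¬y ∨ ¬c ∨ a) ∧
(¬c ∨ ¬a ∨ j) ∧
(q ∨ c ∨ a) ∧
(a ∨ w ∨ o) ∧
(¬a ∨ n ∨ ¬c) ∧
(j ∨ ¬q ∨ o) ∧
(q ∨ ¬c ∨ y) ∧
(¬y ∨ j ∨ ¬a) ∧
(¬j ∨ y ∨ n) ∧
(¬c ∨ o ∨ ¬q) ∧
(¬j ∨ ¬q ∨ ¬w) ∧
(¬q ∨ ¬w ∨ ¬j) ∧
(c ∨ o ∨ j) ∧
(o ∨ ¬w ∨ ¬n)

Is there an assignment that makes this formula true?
No

No, the formula is not satisfiable.

No assignment of truth values to the variables can make all 34 clauses true simultaneously.

The formula is UNSAT (unsatisfiable).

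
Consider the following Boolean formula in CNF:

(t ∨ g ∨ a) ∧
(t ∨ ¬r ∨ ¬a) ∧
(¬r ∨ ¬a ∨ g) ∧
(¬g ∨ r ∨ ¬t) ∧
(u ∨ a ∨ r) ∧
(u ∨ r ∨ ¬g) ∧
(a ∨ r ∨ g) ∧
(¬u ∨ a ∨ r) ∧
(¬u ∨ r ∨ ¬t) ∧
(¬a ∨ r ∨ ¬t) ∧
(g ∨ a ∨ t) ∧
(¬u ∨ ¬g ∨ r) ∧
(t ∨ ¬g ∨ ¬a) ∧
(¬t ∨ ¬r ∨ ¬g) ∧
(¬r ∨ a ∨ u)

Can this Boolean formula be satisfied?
Yes

Yes, the formula is satisfiable.

One satisfying assignment is: t=False, u=True, r=True, g=True, a=False

Verification: With this assignment, all 15 clauses evaluate to true.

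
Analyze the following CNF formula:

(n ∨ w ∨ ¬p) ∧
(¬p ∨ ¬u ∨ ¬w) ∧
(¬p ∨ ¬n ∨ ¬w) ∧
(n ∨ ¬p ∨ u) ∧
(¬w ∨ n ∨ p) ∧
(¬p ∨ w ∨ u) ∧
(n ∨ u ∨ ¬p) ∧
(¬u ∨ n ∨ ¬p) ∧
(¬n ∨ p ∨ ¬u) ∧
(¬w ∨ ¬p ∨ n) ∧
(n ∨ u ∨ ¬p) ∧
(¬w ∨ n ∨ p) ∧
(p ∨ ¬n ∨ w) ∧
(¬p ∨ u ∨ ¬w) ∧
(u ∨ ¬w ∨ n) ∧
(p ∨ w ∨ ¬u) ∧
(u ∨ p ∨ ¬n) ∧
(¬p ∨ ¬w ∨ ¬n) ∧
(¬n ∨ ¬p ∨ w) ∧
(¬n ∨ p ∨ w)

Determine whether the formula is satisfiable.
Yes

Yes, the formula is satisfiable.

One satisfying assignment is: w=False, n=False, p=False, u=False

Verification: With this assignment, all 20 clauses evaluate to true.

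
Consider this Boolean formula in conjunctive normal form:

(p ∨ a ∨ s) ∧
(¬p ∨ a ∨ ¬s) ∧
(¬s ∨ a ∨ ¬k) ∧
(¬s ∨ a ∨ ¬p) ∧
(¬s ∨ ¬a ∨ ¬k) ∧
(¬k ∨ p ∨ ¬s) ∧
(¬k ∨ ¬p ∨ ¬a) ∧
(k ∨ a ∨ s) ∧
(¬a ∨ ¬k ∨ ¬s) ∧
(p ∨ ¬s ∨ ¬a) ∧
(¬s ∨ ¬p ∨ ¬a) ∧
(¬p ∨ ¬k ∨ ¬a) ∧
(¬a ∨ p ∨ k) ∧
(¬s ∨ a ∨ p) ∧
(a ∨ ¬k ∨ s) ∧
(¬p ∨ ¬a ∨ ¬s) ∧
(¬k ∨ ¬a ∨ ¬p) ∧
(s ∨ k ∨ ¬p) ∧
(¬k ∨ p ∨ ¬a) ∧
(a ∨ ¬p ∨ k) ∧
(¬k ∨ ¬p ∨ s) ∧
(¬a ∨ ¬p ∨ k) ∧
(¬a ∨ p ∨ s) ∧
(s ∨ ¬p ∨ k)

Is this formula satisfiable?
No

No, the formula is not satisfiable.

No assignment of truth values to the variables can make all 24 clauses true simultaneously.

The formula is UNSAT (unsatisfiable).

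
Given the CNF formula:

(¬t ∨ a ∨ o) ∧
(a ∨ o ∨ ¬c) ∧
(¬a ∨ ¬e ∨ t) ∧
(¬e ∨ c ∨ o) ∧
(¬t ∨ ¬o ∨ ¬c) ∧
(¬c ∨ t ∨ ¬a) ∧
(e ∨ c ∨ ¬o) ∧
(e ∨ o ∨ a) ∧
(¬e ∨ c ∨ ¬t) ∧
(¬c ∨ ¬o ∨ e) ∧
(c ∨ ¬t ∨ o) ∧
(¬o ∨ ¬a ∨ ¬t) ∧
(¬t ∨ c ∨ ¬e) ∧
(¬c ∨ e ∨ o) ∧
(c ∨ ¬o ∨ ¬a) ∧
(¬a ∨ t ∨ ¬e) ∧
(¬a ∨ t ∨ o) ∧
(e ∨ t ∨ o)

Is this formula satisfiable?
Yes

Yes, the formula is satisfiable.

One satisfying assignment is: e=True, c=True, t=True, a=True, o=False

Verification: With this assignment, all 18 clauses evaluate to true.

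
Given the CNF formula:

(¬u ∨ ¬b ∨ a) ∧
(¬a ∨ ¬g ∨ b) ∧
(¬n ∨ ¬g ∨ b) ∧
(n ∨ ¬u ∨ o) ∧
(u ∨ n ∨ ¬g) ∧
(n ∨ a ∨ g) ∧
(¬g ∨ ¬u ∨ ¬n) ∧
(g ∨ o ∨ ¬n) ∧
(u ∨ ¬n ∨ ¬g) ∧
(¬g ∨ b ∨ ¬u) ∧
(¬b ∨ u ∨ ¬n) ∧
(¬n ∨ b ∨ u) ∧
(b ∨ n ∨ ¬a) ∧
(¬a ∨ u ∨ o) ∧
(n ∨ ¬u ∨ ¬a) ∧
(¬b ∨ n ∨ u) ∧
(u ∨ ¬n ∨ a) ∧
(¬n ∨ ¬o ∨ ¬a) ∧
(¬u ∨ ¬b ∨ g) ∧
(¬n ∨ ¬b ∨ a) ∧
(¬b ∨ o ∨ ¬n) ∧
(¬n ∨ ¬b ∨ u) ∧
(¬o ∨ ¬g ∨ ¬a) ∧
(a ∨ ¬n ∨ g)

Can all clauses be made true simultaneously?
No

No, the formula is not satisfiable.

No assignment of truth values to the variables can make all 24 clauses true simultaneously.

The formula is UNSAT (unsatisfiable).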